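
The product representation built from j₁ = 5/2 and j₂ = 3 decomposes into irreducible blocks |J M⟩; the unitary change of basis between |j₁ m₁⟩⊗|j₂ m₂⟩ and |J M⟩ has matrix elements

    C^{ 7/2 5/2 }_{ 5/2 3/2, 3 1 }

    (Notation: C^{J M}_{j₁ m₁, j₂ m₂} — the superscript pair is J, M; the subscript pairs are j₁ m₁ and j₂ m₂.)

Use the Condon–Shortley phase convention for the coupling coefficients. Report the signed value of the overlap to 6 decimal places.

√[8·2!3!4!/10! · 4!1!4!2!6!1!] = √(18432/35)
  +(−1)^0/∏(0,2,1,4,2,0)! = 1/96  (running 1/96)
  +(−1)^1/∏(1,1,0,3,3,1)! = -1/36  (running -5/288)
⟨..|..⟩ = √(18432/35)·(-5/288) = -0.398410

−√(10/63) ≈ -0.398410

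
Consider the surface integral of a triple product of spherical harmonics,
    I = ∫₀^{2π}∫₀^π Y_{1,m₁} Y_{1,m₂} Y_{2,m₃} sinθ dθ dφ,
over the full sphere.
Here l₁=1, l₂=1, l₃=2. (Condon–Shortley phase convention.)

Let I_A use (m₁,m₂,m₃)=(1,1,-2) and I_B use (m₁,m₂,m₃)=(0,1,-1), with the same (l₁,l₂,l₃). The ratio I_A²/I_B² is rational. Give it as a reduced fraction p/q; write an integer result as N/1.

2/1

l's match ⇒ only the (l;m) 3-j factors differ between A and B.
A: triangle coeff Δ(1,1,2) = 1/30; Σ_t [0,0]: t=0:+1/4 = 1/4; (3j)²=1/5 [(1 1 2; 1 1 -2)], sign=+1
B: triangle coeff Δ(1,1,2) = 1/30; Σ_t [0,0]: t=0:+1/2 = 1/2; (3j)²=1/10 [(1 1 2; 0 1 -1)], sign=-1
I_A²/I_B² = (1/5)/(1/10) = 2/1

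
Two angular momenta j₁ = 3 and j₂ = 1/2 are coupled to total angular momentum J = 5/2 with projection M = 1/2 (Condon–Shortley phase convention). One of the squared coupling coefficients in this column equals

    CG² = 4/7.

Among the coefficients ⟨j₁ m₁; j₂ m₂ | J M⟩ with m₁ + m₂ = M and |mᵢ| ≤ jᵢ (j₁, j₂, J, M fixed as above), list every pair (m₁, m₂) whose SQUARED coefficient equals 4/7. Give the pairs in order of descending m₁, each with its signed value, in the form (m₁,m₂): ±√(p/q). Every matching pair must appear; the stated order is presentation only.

Admissible pairs with m₁+m₂ = M = 1/2: (0,1/2), (1,-1/2)
  (m₁,m₂)=(1,-1/2): CG² = 4/7, CG = +√(4/7)   ← matches the target
  (m₁,m₂)=(0,1/2): CG² = 3/7, CG = −√(3/7)
Pairs with CG² = 4/7: (1,-1/2): +√(4/7)

(1,-1/2): +√(4/7)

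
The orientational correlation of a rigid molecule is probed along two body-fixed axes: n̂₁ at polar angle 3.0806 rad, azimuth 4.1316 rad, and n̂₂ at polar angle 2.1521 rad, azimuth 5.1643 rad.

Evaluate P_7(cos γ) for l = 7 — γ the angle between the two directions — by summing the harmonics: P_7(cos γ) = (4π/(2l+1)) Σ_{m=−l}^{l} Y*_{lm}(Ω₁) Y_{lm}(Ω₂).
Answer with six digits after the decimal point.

0.319396

Expand P_7 via completeness: Σ_{m} conj(Y_{7,m}) at Ω₁ times Y_{7,m} at Ω₂ —
  m=-7: Y*=-0.00000 - 0.00000j  Y=0.00310 + 0.14237j  product 0.00000 - 0.00000j
  m=-6: Y*=-0.00000 + 0.00000j  Y=-0.31820 - 0.14598j  product 0.00000 + 0.00000j
  m=-5: Y*=-0.00000 + 0.00000j  Y=0.33725 - 0.27764j  product 0.00000 + 0.00000j
  m=-4: Y*=0.00007 + 0.00007j  Y=0.04243 + 0.17579j  product -0.00001 + 0.00002j
  m=-3: Y*=0.00195 - 0.00034j  Y=0.24603 + 0.05374j  product 0.00050 + 0.00002j
  m=-2: Y*=0.01093 - 0.02520j  Y=-0.19179 + 0.24360j  product 0.00404 + 0.00750j
  m=-1: Y*=-0.13332 - 0.20313j  Y=0.05740 + 0.11825j  product 0.01637 - 0.02742j
  m=+0: Y*=-1.03637 + 0.00000j  Y=-0.32753 + 0.00000j  product 0.33945 + 0.00000j
  m=+1: Y*=0.13332 - 0.20313j  Y=-0.05740 + 0.11825j  product 0.01637 + 0.02742j
  m=+2: Y*=0.01093 + 0.02520j  Y=-0.19179 - 0.24360j  product 0.00404 - 0.00750j
  m=+3: Y*=-0.00195 - 0.00034j  Y=-0.24603 + 0.05374j  product 0.00050 - 0.00002j
  m=+4: Y*=0.00007 - 0.00007j  Y=0.04243 - 0.17579j  product -0.00001 - 0.00002j
  m=+5: Y*=0.00000 + 0.00000j  Y=-0.33725 - 0.27764j  product 0.00000 - 0.00000j
  m=+6: Y*=-0.00000 - 0.00000j  Y=-0.31820 + 0.14598j  product 0.00000 - 0.00000j
  m=+7: Y*=0.00000 - 0.00000j  Y=-0.00310 + 0.14237j  product 0.00000 + 0.00000j
Accumulated sum 0.38125 - 0.00000j; after 4π/(2l+1) scaling, 0.31940 - 0.00000j ⇒ P_7 = 0.319396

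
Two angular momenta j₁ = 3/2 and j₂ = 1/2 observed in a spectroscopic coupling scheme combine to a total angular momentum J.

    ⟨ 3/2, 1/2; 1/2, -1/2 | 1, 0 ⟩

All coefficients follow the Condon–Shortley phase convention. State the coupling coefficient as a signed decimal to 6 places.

+√(1/2) = +0.707107

j₁+j₂−J=1  J+j₁−j₂=2  J−j₁+j₂=0  j₁+j₂+J+1=4
(j₁±m₁, j₂±m₂, J±M) = (2,1,0,1,1,1)
P² = 1/2
sum k=0..0:
  [0] +1/1 = 1
S = 1
C² = P²·S² = 1/2 ; C = +0.707107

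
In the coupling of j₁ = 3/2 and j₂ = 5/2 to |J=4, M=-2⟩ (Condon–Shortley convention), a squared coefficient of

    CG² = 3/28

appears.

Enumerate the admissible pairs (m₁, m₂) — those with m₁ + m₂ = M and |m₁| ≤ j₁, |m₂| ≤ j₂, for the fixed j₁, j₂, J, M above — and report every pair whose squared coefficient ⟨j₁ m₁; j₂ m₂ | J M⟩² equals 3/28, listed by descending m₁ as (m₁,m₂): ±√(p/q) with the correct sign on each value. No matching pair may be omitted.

Admissible pairs with m₁+m₂ = M = -2: (-3/2,-1/2), (-1/2,-3/2), (1/2,-5/2)
  (m₁,m₂)=(1/2,-5/2): CG² = 3/28, CG = +√(3/28)   ← matches the target
  (m₁,m₂)=(-1/2,-3/2): CG² = 15/28, CG = +√(15/28)
  (m₁,m₂)=(-3/2,-1/2): CG² = 5/14, CG = +√(5/14)
Pairs with CG² = 3/28: (1/2,-5/2): +√(3/28)

(1/2,-5/2): +√(3/28)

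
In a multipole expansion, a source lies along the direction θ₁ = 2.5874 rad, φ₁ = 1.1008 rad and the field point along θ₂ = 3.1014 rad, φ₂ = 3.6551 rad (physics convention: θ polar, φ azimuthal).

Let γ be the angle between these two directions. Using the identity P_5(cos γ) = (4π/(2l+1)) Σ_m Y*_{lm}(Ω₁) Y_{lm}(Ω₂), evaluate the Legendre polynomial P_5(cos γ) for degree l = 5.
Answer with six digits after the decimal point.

Addition theorem: P_5(cos γ) = (4π/11) Σ_m Y*_{lm}(Ω₁) Y_{lm}(Ω₂), m = −5…5:
  m=-5: (0.01333 - 0.01316j) × (0.00000 + 0.00000j) = 0.00000 - 0.00000j  (running Σ = 0.00000 - 0.00000j)
  m=-4: (0.02913 + 0.09118j) × (0.00000 + 0.00000j) = -0.00000 + 0.00000j  (running Σ = -0.00000 + 0.00000j)
  m=-3: (-0.27410 - 0.04446j) × (-0.00001 + 0.00018j) = 0.00001 - 0.00005j  (running Σ = 0.00001 - 0.00005j)
  m=-2: (0.27521 - 0.37682j) × (-0.00282 + 0.00467j) = 0.00098 + 0.00235j  (running Σ = 0.00099 + 0.00230j)
  m=-1: (0.14169 + 0.27894j) × (-0.08917 + 0.05029j) = -0.02666 - 0.01775j  (running Σ = -0.02567 - 0.01545j)
  m=0: (0.26621 + 0.00000j) × (-0.92430 + 0.00000j) = -0.24606 + 0.00000j  (running Σ = -0.27173 - 0.01545j)
  m=1: (-0.14169 + 0.27894j) × (0.08917 + 0.05029j) = -0.02666 + 0.01775j  (running Σ = -0.29839 + 0.00230j)
  m=2: (0.27521 + 0.37682j) × (-0.00282 - 0.00467j) = 0.00098 - 0.00235j  (running Σ = -0.29741 - 0.00005j)
  m=3: (0.27410 - 0.04446j) × (0.00001 + 0.00018j) = 0.00001 + 0.00005j  (running Σ = -0.29740 + 0.00000j)
  m=4: (0.02913 - 0.09118j) × (0.00000 - 0.00000j) = -0.00000 - 0.00000j  (running Σ = -0.29740 - 0.00000j)
  m=5: (-0.01333 - 0.01316j) × (-0.00000 + 0.00000j) = 0.00000 + 0.00000j  (running Σ = -0.29740 + 0.00000j)
Accumulated sum -0.29740 + 0.00000j; after 4π/(2l+1) scaling, -0.33975 + 0.00000j ⇒ P_5 = -0.339750

-0.339750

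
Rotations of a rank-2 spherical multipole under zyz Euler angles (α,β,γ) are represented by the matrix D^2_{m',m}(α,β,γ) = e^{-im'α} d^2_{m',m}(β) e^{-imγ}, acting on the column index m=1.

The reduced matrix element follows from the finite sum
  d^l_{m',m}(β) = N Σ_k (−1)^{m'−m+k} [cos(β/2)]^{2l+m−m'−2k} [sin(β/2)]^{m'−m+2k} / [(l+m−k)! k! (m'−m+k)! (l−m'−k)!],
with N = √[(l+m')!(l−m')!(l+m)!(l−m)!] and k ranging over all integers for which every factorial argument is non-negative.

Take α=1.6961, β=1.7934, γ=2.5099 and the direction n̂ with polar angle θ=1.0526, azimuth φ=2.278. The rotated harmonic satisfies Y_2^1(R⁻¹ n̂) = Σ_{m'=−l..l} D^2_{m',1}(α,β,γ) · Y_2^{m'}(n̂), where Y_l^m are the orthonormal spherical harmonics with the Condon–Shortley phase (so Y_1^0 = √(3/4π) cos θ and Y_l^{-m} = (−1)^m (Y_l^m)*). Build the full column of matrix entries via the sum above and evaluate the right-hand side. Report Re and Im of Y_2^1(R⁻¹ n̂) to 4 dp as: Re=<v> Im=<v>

Need the full column D^2_{m',1} for m'=−2..2 at α=1.6961, β=1.7934, γ=2.5099.
cos(β/2)=0.624192, sin(β/2)=0.781271
d^2_{-2,1}: single k=3 term ⇒ +0.595324;  D = +0.378255+0.459711i
d^2_{-1,1}: k∈[2..3] ⇒ +0.713446 -0.372570 = +0.340876;  D = +0.234093-0.247783i
d^2_{0,1}: k∈[1..2] ⇒ +0.465405 -0.729120 = -0.263715;  D = +0.212826+0.155727i
d^2_{1,1}: k∈[0..1] ⇒ +0.151800 -0.713446 = -0.561646;  D = +0.272411-0.491160i
d^2_{2,1}: single k=0 term ⇒ -0.380002;  D = -0.352741-0.141333i
Y_2^{m'}(θ=1.0526,φ=2.278) and Σ D·Y over m':
  (+0.3783+0.4597i)·(-0.0454+0.2879i)  (+0.2341-0.2478i)·(-0.2160-0.2527i)  (+0.2128+0.1557i)·(-0.0833+0.0000i)  (+0.2724-0.4912i)·(+0.2160-0.2527i)  (-0.3527-0.1413i)·(-0.0454-0.2879i)
Y_2^1(R⁻¹ n̂) = -0.370402+0.002513i

Re=-0.3704 Im=0.0025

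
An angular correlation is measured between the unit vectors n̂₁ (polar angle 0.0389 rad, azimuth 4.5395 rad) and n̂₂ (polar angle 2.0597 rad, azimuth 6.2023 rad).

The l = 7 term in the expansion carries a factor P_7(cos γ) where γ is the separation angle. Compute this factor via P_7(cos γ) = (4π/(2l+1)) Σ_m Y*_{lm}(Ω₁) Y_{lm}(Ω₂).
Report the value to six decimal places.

Summing Y*_{l m}(θ₁,φ₁)·Y_{l m}(θ₂,φ₂) over m ∈ [−7, 7]; prefactor 4π/(2·7+1) = 0.837758:
  m=-7: Y*=(0.000000, 0.000000)  Y=(0.176410, 0.112129)  product (0.000000, 0.000000)
  m=-6: Y*=(-0.000000, 0.000000)  Y=(-0.368027, -0.194090)  product (0.000000, -0.000000)
  m=-5: Y*=(-0.000000, -0.000000)  Y=(0.337870, 0.144615)  product (-0.000000, -0.000000)
  m=-4: Y*=(0.000013, -0.000011)  Y=(0.026298, 0.008819)  product (0.000000, -0.000000)
  m=-3: Y*=(0.000257, 0.000450)  Y=(-0.339968, -0.084154)  product (-0.000049, -0.000175)
  m=-2: Y*=(-0.010619, 0.003826)  Y=(0.130349, 0.021273)  product (-0.001466, 0.000273)
  m=-1: Y*=(-0.027071, -0.155016)  Y=(0.297786, 0.024139)  product (-0.004319, -0.046815)
  m=+0: Y*=(1.069524, -0.000000)  Y=(-0.172171, 0.000000)  product (-0.184141, 0.000000)
  m=+1: Y*=(0.027071, -0.155016)  Y=(-0.297786, 0.024139)  product (-0.004319, 0.046815)
  m=+2: Y*=(-0.010619, -0.003826)  Y=(0.130349, -0.021273)  product (-0.001466, -0.000273)
  m=+3: Y*=(-0.000257, 0.000450)  Y=(0.339968, -0.084154)  product (-0.000049, 0.000175)
  m=+4: Y*=(0.000013, 0.000011)  Y=(0.026298, -0.008819)  product (0.000000, 0.000000)
  m=+5: Y*=(0.000000, -0.000000)  Y=(-0.337870, 0.144615)  product (-0.000000, 0.000000)
  m=+6: Y*=(-0.000000, -0.000000)  Y=(-0.368027, 0.194090)  product (0.000000, 0.000000)
  m=+7: Y*=(-0.000000, 0.000000)  Y=(-0.176410, 0.112129)  product (0.000000, -0.000000)
Σ over m = (-0.195809, -0.000000); ×(4π/15) → (-0.164040, -0.000000). Real part: -0.164040

-0.164040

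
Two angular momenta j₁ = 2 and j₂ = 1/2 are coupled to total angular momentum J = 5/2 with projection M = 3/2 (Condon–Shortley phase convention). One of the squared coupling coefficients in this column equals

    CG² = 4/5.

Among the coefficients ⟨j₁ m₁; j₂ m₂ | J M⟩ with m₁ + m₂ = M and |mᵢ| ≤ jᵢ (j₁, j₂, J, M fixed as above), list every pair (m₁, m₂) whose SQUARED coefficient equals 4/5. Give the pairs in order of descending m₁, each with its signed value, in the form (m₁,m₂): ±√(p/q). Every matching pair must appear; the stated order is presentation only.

(1,1/2): +√(4/5)

Admissible pairs with m₁+m₂ = M = 3/2: (1,1/2), (2,-1/2)
  (m₁,m₂)=(2,-1/2): CG² = 1/5, CG = +√(1/5)
  (m₁,m₂)=(1,1/2): CG² = 4/5, CG = +√(4/5)   ← matches the target
Pairs with CG² = 4/5: (1,1/2): +√(4/5)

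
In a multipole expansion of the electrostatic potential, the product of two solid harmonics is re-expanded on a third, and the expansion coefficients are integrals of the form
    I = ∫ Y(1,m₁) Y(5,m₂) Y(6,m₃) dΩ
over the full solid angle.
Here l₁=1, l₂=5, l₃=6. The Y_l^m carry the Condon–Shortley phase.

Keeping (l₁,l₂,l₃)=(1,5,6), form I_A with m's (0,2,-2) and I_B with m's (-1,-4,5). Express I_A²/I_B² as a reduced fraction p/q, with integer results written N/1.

32/55

l's match ⇒ only the (l;m) 3-j factors differ between A and B.
A: triangle coeff Δ(1,5,6) = 1/858; Σ_t [0,0]: t=0:+1/30240 = 1/30240; (3j)²=16/429 [(1 5 6; 0 2 -2)], sign=+1
B: triangle coeff Δ(1,5,6) = 1/858; Σ_t [0,0]: t=0:+1/725760 = 1/725760; (3j)²=5/78 [(1 5 6; -1 -4 5)], sign=-1
I_A²/I_B² = (16/429)/(5/78) = 32/55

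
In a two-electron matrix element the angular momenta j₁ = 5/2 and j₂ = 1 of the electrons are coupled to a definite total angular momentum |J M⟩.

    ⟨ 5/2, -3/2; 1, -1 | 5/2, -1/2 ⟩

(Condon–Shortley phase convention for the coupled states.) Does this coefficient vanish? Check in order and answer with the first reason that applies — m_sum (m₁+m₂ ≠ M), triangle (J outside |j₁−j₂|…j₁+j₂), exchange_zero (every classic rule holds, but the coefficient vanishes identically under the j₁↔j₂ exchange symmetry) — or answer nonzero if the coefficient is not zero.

m_sum

m-sum: m₁+m₂ = -3/2+(-1) = -5/2, M = -1/2  ✗ ⇒ coefficient is 0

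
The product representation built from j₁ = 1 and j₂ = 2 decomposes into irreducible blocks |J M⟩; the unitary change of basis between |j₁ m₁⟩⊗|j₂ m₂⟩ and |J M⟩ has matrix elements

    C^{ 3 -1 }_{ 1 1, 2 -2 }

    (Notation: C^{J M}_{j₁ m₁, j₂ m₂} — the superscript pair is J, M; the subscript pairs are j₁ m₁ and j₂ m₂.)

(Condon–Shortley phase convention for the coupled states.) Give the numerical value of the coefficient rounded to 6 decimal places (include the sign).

triangle: 0!·2!·4!/7! = 48/5040
(j±m)!: 2!·0!·0!·4!·2!·4! = 2304
prefactor² = (2J+1)·Δ·N² = 768/5
  k=0: +1/(0!·0!·0!·0!·2!·4!) = 1/48
Σ = 1/48  ⇒  CG² = 768/5·(1/48)² = 1/15
CG = +√(1/15) = +0.258199

+√(1/15) ≈ +0.258199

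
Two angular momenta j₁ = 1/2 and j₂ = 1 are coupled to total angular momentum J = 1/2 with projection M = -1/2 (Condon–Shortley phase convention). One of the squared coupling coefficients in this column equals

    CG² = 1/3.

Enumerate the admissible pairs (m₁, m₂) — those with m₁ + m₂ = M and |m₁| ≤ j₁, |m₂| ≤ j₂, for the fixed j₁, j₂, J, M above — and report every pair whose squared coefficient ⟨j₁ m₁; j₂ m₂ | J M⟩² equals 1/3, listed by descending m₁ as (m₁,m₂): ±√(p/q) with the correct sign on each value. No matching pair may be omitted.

(-1/2,0): −√(1/3)

Admissible pairs with m₁+m₂ = M = -1/2: (-1/2,0), (1/2,-1)
  (m₁,m₂)=(1/2,-1): CG² = 2/3, CG = +√(2/3)
  (m₁,m₂)=(-1/2,0): CG² = 1/3, CG = −√(1/3)   ← matches the target
Pairs with CG² = 1/3: (-1/2,0): −√(1/3)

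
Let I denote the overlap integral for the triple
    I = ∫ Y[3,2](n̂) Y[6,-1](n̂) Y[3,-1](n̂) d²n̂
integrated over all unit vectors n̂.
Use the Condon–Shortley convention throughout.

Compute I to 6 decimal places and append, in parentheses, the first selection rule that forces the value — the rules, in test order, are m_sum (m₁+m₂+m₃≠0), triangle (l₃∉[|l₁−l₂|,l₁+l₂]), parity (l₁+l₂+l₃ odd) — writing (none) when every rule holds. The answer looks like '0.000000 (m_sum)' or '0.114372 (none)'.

Checks pass: Σm=0; 12 even; l₃=3∈[3,9].
(2·3+1)(2·6+1)(2·3+1) = 637
Δ: 6! 0! 6! / 13! → 1/12012
sum: t=3:−1/1296 = -1/1296
3j²(3 6 3; 0 0 0) = Δ·Π!·Σ² = 100/3003  (sign +1)
sum: t=1:−1/5760 = -1/5760
3j²(3 6 3; 2 -1 -1) = Δ·Π!·Σ² = 5/572  (sign -1)
combine: 4πI² = 637·100/3003·5/572 = 875/4719
take √, sign -1: I = -0.12147142
No selection rule forces the value: the integral is nonzero (none).

-0.121471 (none)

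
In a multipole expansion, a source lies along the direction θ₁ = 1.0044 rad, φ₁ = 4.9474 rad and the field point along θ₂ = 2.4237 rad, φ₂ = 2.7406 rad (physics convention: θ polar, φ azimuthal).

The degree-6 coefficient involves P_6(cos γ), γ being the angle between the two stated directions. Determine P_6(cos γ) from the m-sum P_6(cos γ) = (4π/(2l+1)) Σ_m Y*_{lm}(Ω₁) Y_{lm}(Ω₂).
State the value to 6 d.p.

Summing Y*_{l m}(θ₁,φ₁)·Y_{l m}(θ₂,φ₂) over m ∈ [−6, 6]; prefactor 4π/(2·6+1) = 0.966644:
  m=-6: (-0.02791 - 0.17217j) × (-0.02902 + 0.02626j) = 0.00533 + 0.00426j  (running Σ = 0.00533 + 0.00426j)
  m=-5: (0.35451 - 0.14811j) × (-0.06530 + 0.14083j) = -0.00229 + 0.05960j  (running Σ = 0.00304 + 0.06386j)
  m=-4: (0.23122 + 0.31662j) × (-0.01161 + 0.34986j) = -0.11346 + 0.07722j  (running Σ = -0.11042 + 0.14108j)
  m=-3: (-0.02277 + 0.02676j) × (0.16271 + 0.42223j) = -0.01500 - 0.00526j  (running Σ = -0.12542 + 0.13582j)
  m=-2: (0.29917 + 0.15198j) × (0.13806 + 0.14272j) = 0.01961 + 0.06368j  (running Σ = -0.10581 + 0.19950j)
  m=-1: (-0.03919 + 0.16366j) × (-0.26283 - 0.11143j) = 0.02854 - 0.03865j  (running Σ = -0.07727 + 0.16085j)
  m=0: (0.29445 + 0.00000j) × (-0.29466 + 0.00000j) = -0.08676 + 0.00000j  (running Σ = -0.16403 + 0.16085j)
  m=1: (0.03919 + 0.16366j) × (0.26283 - 0.11143j) = 0.02854 + 0.03865j  (running Σ = -0.13550 + 0.19950j)
  m=2: (0.29917 - 0.15198j) × (0.13806 - 0.14272j) = 0.01961 - 0.06368j  (running Σ = -0.11588 + 0.13582j)
  m=3: (0.02277 + 0.02676j) × (-0.16271 + 0.42223j) = -0.01500 + 0.00526j  (running Σ = -0.13088 + 0.14108j)
  m=4: (0.23122 - 0.31662j) × (-0.01161 - 0.34986j) = -0.11346 - 0.07722j  (running Σ = -0.24434 + 0.06386j)
  m=5: (-0.35451 - 0.14811j) × (0.06530 + 0.14083j) = -0.00229 - 0.05960j  (running Σ = -0.24663 + 0.00426j)
  m=6: (-0.02791 + 0.17217j) × (-0.02902 - 0.02626j) = 0.00533 - 0.00426j  (running Σ = -0.24130 + 0.00000j)
Accumulated sum -0.24130 + 0.00000j; after 4π/(2l+1) scaling, -0.23325 + 0.00000j ⇒ P_6 = -0.233252

-0.233252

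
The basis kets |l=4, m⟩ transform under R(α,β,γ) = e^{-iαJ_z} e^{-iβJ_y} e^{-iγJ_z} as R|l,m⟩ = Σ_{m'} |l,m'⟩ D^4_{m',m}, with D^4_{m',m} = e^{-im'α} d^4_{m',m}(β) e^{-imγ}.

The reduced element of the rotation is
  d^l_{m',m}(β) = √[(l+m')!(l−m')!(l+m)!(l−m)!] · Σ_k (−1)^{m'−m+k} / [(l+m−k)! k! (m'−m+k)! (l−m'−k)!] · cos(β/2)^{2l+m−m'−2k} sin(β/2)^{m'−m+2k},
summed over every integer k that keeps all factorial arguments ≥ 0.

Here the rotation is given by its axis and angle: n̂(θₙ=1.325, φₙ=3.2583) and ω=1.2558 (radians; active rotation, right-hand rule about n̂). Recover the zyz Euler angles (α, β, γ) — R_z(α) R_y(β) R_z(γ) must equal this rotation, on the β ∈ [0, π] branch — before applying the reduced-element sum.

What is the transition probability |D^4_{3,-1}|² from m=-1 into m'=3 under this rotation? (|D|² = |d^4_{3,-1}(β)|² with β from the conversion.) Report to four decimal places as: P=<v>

Axis–angle → zyz. n̂ = (sinθₙcosφₙ, sinθₙsinφₙ, cosθₙ) = (-0.963346, -0.112943, +0.243329), ω = 1.2558.
R = I cosω + sinω [n̂]ₓ + (1−cosω) n̂n̂ᵀ gives
  R = [+0.950331, -0.156262, -0.269172; +0.306451, +0.318617, +0.896979; -0.054401, -0.934915, +0.350678]
β = atan2(√(R₁₃²+R₂₃²), R₃₃) = 1.212501; α = atan2(R₂₃, R₁₃) mod 2π = 1.862334; γ = atan2(R₃₂, −R₃₁) mod 2π = 4.770511
First d^4_{3,-1}(β=1.2125), then the phase factors e^{-i(3)α} and e^{-i(-1)γ}:
Half-angle: c=0.821790, s=0.569790. N=√(5040·1·6·120)=1904.940944
k∈{0,1} keeps every argument non-negative
  k=0: (−1)^4·1904.9409/(144)·0.8218^4·0.5698^4 = +0.635950
  k=1: (−1)^5·1904.9409/(240)·0.8218^2·0.5698^6 = -0.183435
d^4_{3,-1}(1.2125) = +0.635950 -0.183435 = +0.452515
|D^4_{3,-1}|² = |d^4_{3,-1}(β)|² = (+0.452515)² = 0.204770 (the z-rotation phases have unit modulus)

P=0.2048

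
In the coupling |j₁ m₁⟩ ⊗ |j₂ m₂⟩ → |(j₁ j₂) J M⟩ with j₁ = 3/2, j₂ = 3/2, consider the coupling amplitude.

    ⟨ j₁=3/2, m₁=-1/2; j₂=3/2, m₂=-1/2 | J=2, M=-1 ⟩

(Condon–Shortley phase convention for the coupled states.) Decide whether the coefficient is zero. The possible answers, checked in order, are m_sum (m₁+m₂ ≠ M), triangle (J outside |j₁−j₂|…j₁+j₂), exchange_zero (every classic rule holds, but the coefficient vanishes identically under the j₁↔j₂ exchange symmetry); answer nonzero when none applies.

exchange_zero

m-sum: m₁+m₂ = -1/2+(-1/2) = -1, M = -1  ✓
triangle: |j₁−j₂| = 0 ≤ J = 2 ≤ j₁+j₂ = 3  ✓
exchange: j₁=j₂ and m₁=m₂, and (−1)^(j₁+j₂−J) = (−1)^1 = −1 forces ⟨j₁m₁;j₂m₂|JM⟩ = −⟨j₂m₂;j₁m₁|JM⟩ = −⟨j₁m₁;j₂m₂|JM⟩ ⇒ the coefficient vanishes identically
Racah sum check: Σ_k collapses to 0 ⇒ CG = 0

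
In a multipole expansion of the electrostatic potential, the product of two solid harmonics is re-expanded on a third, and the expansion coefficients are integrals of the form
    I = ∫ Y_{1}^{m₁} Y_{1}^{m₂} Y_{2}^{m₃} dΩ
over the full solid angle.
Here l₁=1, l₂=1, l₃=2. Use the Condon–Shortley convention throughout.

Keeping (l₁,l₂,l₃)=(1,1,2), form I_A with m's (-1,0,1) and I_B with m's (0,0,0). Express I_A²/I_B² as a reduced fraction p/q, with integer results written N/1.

l's match ⇒ only the (l;m) 3-j factors differ between A and B.
A: triangle coeff Δ(1,1,2) = 1/30; Σ_t [0,0]: t=0:+1/2 = 1/2; (3j)²=1/10 [(1 1 2; -1 0 1)], sign=-1
B: triangle coeff Δ(1,1,2) = 1/30; Σ_t [0,0]: t=0:+1/1 = 1/1; (3j)²=2/15 [(1 1 2; 0 0 0)], sign=+1
I_A²/I_B² = (1/10)/(2/15) = 3/4

3/4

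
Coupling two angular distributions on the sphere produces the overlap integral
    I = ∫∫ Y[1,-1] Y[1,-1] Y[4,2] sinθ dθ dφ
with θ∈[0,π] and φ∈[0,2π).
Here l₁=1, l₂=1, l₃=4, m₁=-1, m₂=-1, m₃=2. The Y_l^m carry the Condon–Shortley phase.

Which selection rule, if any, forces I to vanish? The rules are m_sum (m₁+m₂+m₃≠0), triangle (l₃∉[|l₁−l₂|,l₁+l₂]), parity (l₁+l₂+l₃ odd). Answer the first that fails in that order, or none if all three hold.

m₁+m₂+m₃ = -1 − 1 + 2 = 0  ✓
triangle: need |l₁−l₂| ≤ l₃ ≤ l₁+l₂ = [0,2]; l₃=4 is outside  ✗
parity: l₁+l₂+l₃ = 6 is even

triangle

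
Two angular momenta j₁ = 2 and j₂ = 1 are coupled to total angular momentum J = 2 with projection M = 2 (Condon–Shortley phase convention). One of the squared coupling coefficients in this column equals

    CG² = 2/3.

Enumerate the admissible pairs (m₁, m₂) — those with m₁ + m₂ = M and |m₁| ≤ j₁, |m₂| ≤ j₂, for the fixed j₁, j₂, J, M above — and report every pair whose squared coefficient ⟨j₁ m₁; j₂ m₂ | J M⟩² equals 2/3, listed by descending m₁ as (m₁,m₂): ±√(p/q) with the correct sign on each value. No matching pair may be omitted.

Admissible pairs with m₁+m₂ = M = 2: (1,1), (2,0)
  (m₁,m₂)=(2,0): CG² = 2/3, CG = +√(2/3)   ← matches the target
  (m₁,m₂)=(1,1): CG² = 1/3, CG = −√(1/3)
Pairs with CG² = 2/3: (2,0): +√(2/3)

(2,0): +√(2/3)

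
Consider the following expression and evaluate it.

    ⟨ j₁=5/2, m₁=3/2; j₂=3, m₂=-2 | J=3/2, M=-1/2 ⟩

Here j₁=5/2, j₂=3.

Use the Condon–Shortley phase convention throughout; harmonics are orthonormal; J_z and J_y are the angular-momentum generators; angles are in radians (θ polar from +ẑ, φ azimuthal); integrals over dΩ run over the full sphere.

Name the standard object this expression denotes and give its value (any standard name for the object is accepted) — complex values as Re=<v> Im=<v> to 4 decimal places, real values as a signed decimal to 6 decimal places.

Clebsch–Gordan coefficient, −√(1/21) ≈ -0.218218

This is a Clebsch–Gordan (vector-coupling) coefficient.
√[4·4!1!2!/8! · 4!1!1!5!1!2!] = √(192/7)
  +(−1)^0/∏(0,4,1,1,0,1)! = 1/24  (running 1/24)
  +(−1)^1/∏(1,3,0,0,1,2)! = -1/12  (running -1/24)
⟨..|..⟩ = √(192/7)·(-1/24) = -0.218218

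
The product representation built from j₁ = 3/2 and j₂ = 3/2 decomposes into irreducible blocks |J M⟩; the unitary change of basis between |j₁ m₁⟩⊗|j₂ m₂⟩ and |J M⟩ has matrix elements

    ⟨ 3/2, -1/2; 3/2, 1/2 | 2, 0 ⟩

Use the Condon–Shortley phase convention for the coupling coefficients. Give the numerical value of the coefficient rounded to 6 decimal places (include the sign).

−√(1/4) ≈ -0.500000

triangle: 1!×2!×2!/6! = 4/720
(j±m)!: 1!×2!×2!×1!×2!×2! = 16
prefactor² = (2J+1)×Δ×N² = 4/9
  k=0: +1/(0!×1!×2!×2!×0!×0!) = 1/4
  k=1: −1/(1!×0!×1!×1!×1!×1!) = -1
Σ = -3/4  ⇒  CG² = 4/9×(-3/4)² = 1/4
CG = −√(1/4) = -0.500000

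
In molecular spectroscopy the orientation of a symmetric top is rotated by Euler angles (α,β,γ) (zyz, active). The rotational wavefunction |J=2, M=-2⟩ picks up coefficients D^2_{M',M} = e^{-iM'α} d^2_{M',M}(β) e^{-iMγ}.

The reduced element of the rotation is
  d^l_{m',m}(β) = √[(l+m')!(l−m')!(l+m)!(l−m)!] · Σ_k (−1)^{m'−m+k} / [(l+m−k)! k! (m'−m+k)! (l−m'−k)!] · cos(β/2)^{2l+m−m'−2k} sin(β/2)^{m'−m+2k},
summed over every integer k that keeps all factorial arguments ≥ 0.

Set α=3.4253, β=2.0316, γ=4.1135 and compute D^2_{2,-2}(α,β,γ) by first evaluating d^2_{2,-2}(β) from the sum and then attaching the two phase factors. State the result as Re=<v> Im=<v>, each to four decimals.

Re=0.1008 Im=0.5119

Split into d^2_{2,-2}(β=2.0316) × two z-phases.
With c≡cos(β/2)=0.526940 and s≡sin(β/2)=0.849902, N=[24·1·1·24]^{1/2}=24.000000
The bounds max(0,m−m')=0 and min(l+m,l−m')=0 give 1 term
  k=0: (−1)^4·24.0000/(24)·0.5269^0·0.8499^4 = +0.521766
d^2_{2,-2}(2.0316) = +0.521766
Attach z-rotation phases: D = e^{-i(2)(3.4253)}·(+0.521766)·e^{-i(-2)(4.1135)} = +0.100792+0.511939i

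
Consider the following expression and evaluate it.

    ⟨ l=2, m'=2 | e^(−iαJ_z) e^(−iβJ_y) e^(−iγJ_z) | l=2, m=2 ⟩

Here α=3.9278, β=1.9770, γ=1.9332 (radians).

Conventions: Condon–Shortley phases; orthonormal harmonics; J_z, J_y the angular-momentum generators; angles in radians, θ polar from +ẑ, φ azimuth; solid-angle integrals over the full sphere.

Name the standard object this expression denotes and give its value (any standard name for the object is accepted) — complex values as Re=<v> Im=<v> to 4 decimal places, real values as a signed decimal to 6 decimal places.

This is a Wigner D-matrix element — the rotation-matrix element ⟨l m'| R(α,β,γ) |l m⟩ in the angular-momentum basis.
Split into d^2_{2,2}(β=1.9770) × two z-phases.
With c≡cos(β/2)=0.549943 and s≡sin(β/2)=0.835202, N=[24·1·24·1]^{1/2}=24.000000
The bounds max(0,m−m')=0 and min(l+m,l−m')=0 give 1 term
  k=0: (−1)^0·24.0000/(24)·0.5499^4·0.8352^0 = +0.091469
d^2_{2,2}(1.9770) = +0.091469
D = (-0.001618-0.999999i)·(+0.091469)·(-0.748627+0.662991i) = +0.060754+0.068378i

Wigner D-matrix element, Re=0.0608 Im=0.0684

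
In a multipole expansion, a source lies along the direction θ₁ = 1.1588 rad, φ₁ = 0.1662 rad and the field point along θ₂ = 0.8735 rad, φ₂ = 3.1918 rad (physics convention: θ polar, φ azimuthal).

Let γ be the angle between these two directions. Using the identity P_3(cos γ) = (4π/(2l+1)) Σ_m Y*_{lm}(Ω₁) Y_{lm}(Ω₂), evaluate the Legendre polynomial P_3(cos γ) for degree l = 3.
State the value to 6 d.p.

Term-by-term m-sum for l=3 (normalisation 4π/7 = 1.795196):
  m=-3: Y*=+0.281926+0.153505i  Y=-0.185823+0.028203i  product -0.056717-0.020574i
  m=-2: Y*=+0.324811+0.112128i  Y=+0.383709-0.038660i  product +0.128968+0.030467i
  m=-1: Y*=-0.057898-0.009712i  Y=-0.262715+0.013201i  product +0.015339+0.001787i
  m=+0: Y*=-0.328493-0.000000i  Y=-0.224833+0.000000i  product +0.073856+0.000000i
  m=+1: Y*=+0.057898-0.009712i  Y=+0.262715+0.013201i  product +0.015339-0.001787i
  m=+2: Y*=+0.324811-0.112128i  Y=+0.383709+0.038660i  product +0.128968-0.030467i
  m=+3: Y*=-0.281926+0.153505i  Y=+0.185823+0.028203i  product -0.056717+0.020574i
Accumulated sum +0.249035+0.000000i; after 4π/(2l+1) scaling, +0.447067+0.000000i ⇒ P_3 = 0.447067

0.447067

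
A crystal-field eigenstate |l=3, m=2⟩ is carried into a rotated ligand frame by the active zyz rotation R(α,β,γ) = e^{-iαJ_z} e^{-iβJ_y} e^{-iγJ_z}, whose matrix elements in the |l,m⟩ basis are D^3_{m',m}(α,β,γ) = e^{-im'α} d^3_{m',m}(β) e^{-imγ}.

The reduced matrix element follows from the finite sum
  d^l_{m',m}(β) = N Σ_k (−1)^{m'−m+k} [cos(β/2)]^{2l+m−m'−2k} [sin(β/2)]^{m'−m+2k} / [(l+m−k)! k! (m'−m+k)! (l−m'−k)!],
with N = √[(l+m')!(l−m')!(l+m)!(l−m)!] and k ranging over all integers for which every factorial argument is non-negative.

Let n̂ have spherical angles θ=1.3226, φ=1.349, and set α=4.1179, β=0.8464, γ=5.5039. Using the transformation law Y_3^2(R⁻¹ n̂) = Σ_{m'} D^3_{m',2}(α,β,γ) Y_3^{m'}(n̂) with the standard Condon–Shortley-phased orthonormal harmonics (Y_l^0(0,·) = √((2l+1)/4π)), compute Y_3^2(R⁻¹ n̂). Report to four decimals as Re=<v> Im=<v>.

Need the full column D^3_{m',2} for m'=−3..3 at α=4.1179, β=0.8464, γ=5.5039.
cos(β/2)=0.911779, sin(β/2)=0.410680
d^3_{-3,2}: single k=5 term ⇒ +0.026091;  D = +0.005818+0.025434i
d^3_{-2,2}: k∈[4..5] ⇒ +0.118240 -0.004798 = +0.113443;  D = -0.105782-0.040979i
d^3_{-1,2}: k∈[3..4] ⇒ +0.332056 -0.033683 = +0.298373;  D = +0.245121-0.170124i
d^3_{0,2}: k∈[2..3] ⇒ +0.638451 -0.129526 = +0.508925;  D = +0.006222+0.508887i
d^3_{1,2}: k∈[1..2] ⇒ +0.818376 -0.332056 = +0.486320;  D = -0.406184-0.267435i
d^3_{2,2}: k∈[0..1] ⇒ +0.574564 -0.582823 = -0.008259;  D = -0.007626+0.003171i
d^3_{3,2}: single k=0 term ⇒ -0.633911;  D = +0.126215-0.621219i
Y_3^{m'}(θ=1.3226,φ=1.349) and Σ D·Y over m':
  (+0.0058+0.0254i)·(-0.2346+0.2990i)  (-0.1058-0.0410i)·(-0.2131-0.1012i)  (+0.2451-0.1701i)·(-0.0481+0.2134i)  (+0.0062+0.5089i)·(-0.2474+0.0000i)  (-0.4062-0.2674i)·(+0.0481+0.2134i)  (-0.0076+0.0032i)·(-0.2131+0.1012i)  (+0.1262-0.6212i)·(+0.2346+0.2990i)
Y_3^2(R⁻¹ n̂) = +0.286550-0.259179i

Re=0.2865 Im=-0.2592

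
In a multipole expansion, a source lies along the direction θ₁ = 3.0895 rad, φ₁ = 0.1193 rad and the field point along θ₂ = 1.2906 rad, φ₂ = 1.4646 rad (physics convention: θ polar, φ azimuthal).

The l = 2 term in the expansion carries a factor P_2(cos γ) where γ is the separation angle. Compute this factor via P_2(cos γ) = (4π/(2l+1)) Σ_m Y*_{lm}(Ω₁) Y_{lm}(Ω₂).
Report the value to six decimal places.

Expand P_2 via completeness: Σ_{m} conj(Y_{2,m}) at Ω₁ times Y_{2,m} at Ω₂ —
  m=-2: (+0.001018+0.000248i) × (-0.348717-0.075199i) = -0.000336-0.000163i  (running Σ = -0.000336-0.000163i)
  m=-1: (-0.039886-0.004781i) × (+0.021762-0.204155i) = -0.001844+0.008039i  (running Σ = -0.002180+0.007876i)
  m=0: (+0.628218-0.000000i) × (-0.243031+0.000000i) = -0.152677+0.000000i  (running Σ = -0.154857+0.007876i)
  m=1: (+0.039886-0.004781i) × (-0.021762-0.204155i) = -0.001844-0.008039i  (running Σ = -0.156701-0.000163i)
  m=2: (+0.001018-0.000248i) × (-0.348717+0.075199i) = -0.000336+0.000163i  (running Σ = -0.157037-0.000000i)
Σ over m = -0.157037-0.000000i; ×(4π/5) → -0.394678-0.000000i. Real part: -0.394678

-0.394678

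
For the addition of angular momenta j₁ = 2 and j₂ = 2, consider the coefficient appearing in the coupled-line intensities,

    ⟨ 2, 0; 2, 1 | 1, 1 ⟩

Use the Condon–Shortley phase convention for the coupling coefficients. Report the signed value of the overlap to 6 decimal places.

√[3·3!1!1!/6! · 2!2!3!1!2!0!] = √(6/5)
  +(−1)^2/∏(2,1,0,1,1,0)! = 1/2  (running 1/2)
⟨..|..⟩ = √(6/5)·(1/2) = +0.547723

+0.547723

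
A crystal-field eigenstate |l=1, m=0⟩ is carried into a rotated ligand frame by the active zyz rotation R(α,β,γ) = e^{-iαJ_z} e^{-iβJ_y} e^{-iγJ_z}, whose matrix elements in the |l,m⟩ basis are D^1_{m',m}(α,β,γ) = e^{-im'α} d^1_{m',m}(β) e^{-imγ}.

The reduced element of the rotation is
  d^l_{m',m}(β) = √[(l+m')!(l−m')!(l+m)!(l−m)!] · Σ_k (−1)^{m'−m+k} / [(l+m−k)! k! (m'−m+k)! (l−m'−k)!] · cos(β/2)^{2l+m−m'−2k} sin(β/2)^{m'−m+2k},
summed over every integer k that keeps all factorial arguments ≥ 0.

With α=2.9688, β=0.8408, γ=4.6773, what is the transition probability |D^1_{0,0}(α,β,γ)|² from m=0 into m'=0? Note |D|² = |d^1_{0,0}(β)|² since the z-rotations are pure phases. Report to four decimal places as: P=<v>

P=0.4447

First d^1_{0,0}(β=0.8408), then the phase factors e^{-i(0)α} and e^{-i(0)γ}:
With c≡cos(β/2)=0.912926 and s≡sin(β/2)=0.408126, N=[1·1·1·1]^{1/2}=1.000000
k∈{0,1} keeps every argument non-negative
  k=0: (−1)^0·1.0000/(1)·0.9129^2·0.4081^0 = +0.833433
  k=1: (−1)^1·1.0000/(1)·0.9129^0·0.4081^2 = -0.166567
d^1_{0,0}(0.8408) = +0.833433 -0.166567 = +0.666867
|D^1_{0,0}|² = |d^1_{0,0}(β)|² = (+0.666867)² = 0.444711 (the z-rotation phases have unit modulus)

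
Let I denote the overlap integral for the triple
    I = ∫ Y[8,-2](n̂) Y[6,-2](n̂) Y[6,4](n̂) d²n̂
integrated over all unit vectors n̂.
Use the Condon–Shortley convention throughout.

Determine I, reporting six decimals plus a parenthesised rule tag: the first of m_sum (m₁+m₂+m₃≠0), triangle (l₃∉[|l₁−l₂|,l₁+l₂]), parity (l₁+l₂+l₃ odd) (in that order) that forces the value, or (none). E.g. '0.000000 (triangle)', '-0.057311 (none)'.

0.042431 (none)

Rules hold: Σm=0, L=20 even, 2≤6≤14.
N = 17·13·13 = 2873
Δ = 8!·8!·4!/21! = 1/1309458150
Racah Σ t=2..6: t=2:+1/49766400 t=3:−1/3110400 t=4:+1/1327104 t=5:−1/3110400 t=6:+1/49766400 = 1/6635520
⇒ 3j(8 6 6; 0 0 0)² = 350/46189, sgn +1
Racah Σ t=2..4: t=2:+1/232243200 t=3:−1/21772800 t=4:+1/19906560 = 1/116121600
⇒ 3j(8 6 6; -2 -2 4)² = 48/46189, sgn +1
4πI² = N·(3j₀)²·(3jₘ)² = 16800/742577
I = +1·√(0.0226239/4π) = 0.04243058
No selection rule forces the value: the integral is nonzero (none).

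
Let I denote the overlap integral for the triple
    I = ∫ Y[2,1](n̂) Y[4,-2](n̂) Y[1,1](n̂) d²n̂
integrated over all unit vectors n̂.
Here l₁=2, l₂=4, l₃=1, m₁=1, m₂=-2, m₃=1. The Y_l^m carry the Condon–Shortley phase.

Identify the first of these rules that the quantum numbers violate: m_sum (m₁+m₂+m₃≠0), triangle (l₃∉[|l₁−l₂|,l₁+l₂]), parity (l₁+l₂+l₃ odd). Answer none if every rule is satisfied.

m₁+m₂+m₃ = 1 − 2 + 1 = 0  ✓
triangle: need |l₁−l₂| ≤ l₃ ≤ l₁+l₂ = [2,6]; l₃=1 is outside  ✗
parity: l₁+l₂+l₃ = 7 is odd

triangle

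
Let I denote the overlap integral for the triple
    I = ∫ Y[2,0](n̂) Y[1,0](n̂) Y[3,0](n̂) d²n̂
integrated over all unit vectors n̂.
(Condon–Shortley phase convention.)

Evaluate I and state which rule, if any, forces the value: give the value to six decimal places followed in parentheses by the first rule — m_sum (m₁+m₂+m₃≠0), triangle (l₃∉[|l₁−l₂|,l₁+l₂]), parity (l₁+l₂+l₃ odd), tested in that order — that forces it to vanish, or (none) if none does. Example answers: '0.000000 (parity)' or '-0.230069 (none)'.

0.247767 (none)

m-sum 0 ✓  L=6 even ✓  1≤3≤3 ✓
Π(2lᵢ+1) = 5×3×7 = 105
triangle coeff Δ(2,1,3) = 1/105
Σ_t [0,0]: t=0:+1/4 = 1/4
(3j)²=3/35 [(2 1 3; 0 0 0)], sign=-1
(m-triple is (0,0,0) — same symbol as above.)
⇒ 4πI² = 27/35
I = (+1)√(27/35/(4π)) = 0.24776670
No selection rule forces the value: the integral is nonzero (none).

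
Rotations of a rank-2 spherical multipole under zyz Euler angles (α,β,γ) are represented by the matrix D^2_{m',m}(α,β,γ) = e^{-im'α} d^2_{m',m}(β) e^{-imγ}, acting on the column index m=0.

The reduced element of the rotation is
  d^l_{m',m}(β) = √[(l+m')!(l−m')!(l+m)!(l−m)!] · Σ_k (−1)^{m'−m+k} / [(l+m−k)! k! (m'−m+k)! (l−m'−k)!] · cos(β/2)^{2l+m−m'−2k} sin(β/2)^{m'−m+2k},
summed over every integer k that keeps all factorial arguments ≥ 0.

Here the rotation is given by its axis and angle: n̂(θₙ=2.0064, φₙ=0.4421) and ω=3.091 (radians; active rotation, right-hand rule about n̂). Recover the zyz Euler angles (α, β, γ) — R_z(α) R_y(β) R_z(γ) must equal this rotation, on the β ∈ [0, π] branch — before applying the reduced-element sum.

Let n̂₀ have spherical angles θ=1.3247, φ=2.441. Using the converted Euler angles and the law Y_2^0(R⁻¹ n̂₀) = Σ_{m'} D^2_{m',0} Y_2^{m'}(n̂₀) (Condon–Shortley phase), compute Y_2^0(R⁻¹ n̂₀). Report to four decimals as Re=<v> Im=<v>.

Re=-0.3038 Im=0.0000

Axis–angle → zyz. n̂ = (sinθₙcosφₙ, sinθₙsinφₙ, cosθₙ) = (+0.819449, +0.387885, -0.421958), ω = 3.0910.
R = I cosω + sinω [n̂]ₓ + (1−cosω) n̂n̂ᵀ gives
  R = [+0.343414, +0.656636, -0.671488; +0.613958, -0.698003, -0.368573; -0.710719, -0.285692, -0.642852]
β = atan2(√(R₁₃²+R₂₃²), R₃₃) = 2.269012; α = atan2(R₂₃, R₁₃) mod 2π = 3.643584; γ = atan2(R₃₂, −R₃₁) mod 2π = 5.900976
Need the full column D^2_{m',0} for m'=−2..2 at α=3.6436, β=2.2690, γ=5.9010.
cos(β/2)=0.422580, sin(β/2)=0.906325
d^2_{-2,0}: single k=2 term ⇒ +0.359305;  D = +0.192928+0.303115i
d^2_{-1,0}: k∈[1..2] ⇒ +0.167528 -0.770615 = -0.603087;  D = +0.528682+0.290188i
d^2_{0,0}: k∈[0..2] ⇒ +0.031889 -0.586742 +0.674740 = +0.119887;  D = +0.119887+0.000000i
d^2_{1,0}: k∈[0..1] ⇒ -0.167528 +0.770615 = +0.603087;  D = -0.528682+0.290188i
d^2_{2,0}: single k=0 term ⇒ +0.359305;  D = +0.192928-0.303115i
Y_2^{m'}(θ=1.3247,φ=2.441) and Σ D·Y over m':
  (+0.1929+0.3031i)·(+0.0613+0.3581i)  (+0.5287+0.2902i)·(-0.1395-0.1177i)  (+0.1199+0.0000i)·(-0.2592+0.0000i)  (-0.5287+0.2902i)·(+0.1395-0.1177i)  (+0.1929-0.3031i)·(+0.0613-0.3581i)
Y_2^0(R⁻¹ n̂) = -0.303776+0.000000i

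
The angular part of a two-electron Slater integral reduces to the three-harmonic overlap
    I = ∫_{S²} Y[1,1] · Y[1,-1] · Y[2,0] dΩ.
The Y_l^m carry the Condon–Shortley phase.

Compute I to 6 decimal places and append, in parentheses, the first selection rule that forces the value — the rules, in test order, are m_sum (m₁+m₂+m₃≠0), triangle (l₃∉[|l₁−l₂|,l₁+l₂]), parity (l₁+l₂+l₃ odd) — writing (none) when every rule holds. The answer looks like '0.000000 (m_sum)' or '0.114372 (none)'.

0.126157 (none)

Rules hold: Σm=0, L=4 even, 0≤2≤2.
N = 3·3·5 = 45
Δ = 0!·2!·2!/5! = 1/30
Racah Σ t=0..0: t=0:+1/1 = 1/1
⇒ 3j(1 1 2; 0 0 0)² = 2/15, sgn +1
Racah Σ t=0..0: t=0:+1/4 = 1/4
⇒ 3j(1 1 2; 1 -1 0)² = 1/30, sgn +1
4πI² = N·(3j₀)²·(3jₘ)² = 1/5
I = +1·√(0.2/4π) = 0.12615663
No selection rule forces the value: the integral is nonzero (none).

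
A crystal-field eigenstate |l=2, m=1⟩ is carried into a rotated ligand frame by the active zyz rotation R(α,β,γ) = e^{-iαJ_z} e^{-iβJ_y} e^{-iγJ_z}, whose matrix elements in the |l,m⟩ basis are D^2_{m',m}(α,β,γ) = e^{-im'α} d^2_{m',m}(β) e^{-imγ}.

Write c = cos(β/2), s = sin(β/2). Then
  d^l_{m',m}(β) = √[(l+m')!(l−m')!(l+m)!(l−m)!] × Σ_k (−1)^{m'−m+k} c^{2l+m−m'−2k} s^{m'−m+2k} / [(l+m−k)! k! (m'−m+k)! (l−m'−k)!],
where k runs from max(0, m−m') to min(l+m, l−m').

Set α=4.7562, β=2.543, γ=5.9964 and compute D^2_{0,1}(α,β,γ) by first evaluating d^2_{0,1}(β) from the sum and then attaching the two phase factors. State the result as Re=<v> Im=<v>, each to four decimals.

Re=-0.5468 Im=-0.1613

Split into d^2_{0,1}(β=2.5430) × two z-phases.
c=cos(2.543000/2)=0.294848, s=sin(2.543000/2)=0.955544; N=√[2·2·6·1]=4.898979
Admissible k: 1..2 (factorial args all ≥0)
  k=1: (−1)^0·4.8990/(2)·0.2948^3·0.9555^1 = +0.059996
  k=2: (−1)^1·4.8990/(2)·0.2948^1·0.9555^3 = -0.630124
d^2_{0,1}(2.5430) = +0.059996 -0.630124 = -0.570128
D = (+1.000000+0.000000i)·(-0.570128)·(+0.959158+0.282870i) = -0.546843-0.161272i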